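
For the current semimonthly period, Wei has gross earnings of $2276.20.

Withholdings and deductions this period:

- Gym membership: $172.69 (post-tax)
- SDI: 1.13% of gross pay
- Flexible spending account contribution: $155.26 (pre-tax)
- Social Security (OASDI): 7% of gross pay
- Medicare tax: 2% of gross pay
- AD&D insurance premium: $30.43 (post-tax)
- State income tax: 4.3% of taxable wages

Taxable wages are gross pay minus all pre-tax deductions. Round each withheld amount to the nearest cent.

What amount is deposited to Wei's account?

$1596.05

Flexible spending account contribution: $155.26
Taxable wages = $2276.20 − $155.26 = $2120.94
State income tax: $2120.94 × 0.043 = $91.20
Medicare tax: $2276.20 × 0.02 = $45.52
Social Security (OASDI): $2276.20 × 0.07 = $159.33
SDI: $2276.20 × 0.0113 = $25.72
Gym membership: $172.69
AD&D insurance premium: $30.43
Total deductions = $155.26 + $91.20 + $45.52 + $159.33 + $25.72 + $172.69 + $30.43 = $680.15
Net pay = $2276.20 − $680.15 = $1596.05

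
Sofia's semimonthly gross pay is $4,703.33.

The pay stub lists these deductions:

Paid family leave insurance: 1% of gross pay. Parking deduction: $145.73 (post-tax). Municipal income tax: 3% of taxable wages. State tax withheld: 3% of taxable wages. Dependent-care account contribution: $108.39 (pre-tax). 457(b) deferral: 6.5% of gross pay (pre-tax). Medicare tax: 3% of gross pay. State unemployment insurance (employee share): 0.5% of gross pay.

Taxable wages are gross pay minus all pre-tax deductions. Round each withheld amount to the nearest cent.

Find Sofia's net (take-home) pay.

457(b) deferral: $4,703.33 × 0.065 = $305.72
Dependent-care account contribution: $108.39
Pre-tax total = $305.72 + $108.39 = $414.11
Taxable wages = $4,703.33 − $414.11 = $4,289.22
State tax withheld: $4,289.22 × 0.03 = $128.68
Municipal income tax: $4,289.22 × 0.03 = $128.68
Paid family leave insurance: $4,703.33 × 0.01 = $47.03
Medicare tax: $4,703.33 × 0.03 = $141.10
State unemployment insurance (employee share): $4,703.33 × 0.005 = $23.52
Parking deduction: $145.73
Total deductions = $305.72 + $108.39 + $128.68 + $128.68 + $47.03 + $141.10 + $23.52 + $145.73 = $1,028.85
Net pay = $4,703.33 − $1,028.85 = $3,674.48

$3,674.48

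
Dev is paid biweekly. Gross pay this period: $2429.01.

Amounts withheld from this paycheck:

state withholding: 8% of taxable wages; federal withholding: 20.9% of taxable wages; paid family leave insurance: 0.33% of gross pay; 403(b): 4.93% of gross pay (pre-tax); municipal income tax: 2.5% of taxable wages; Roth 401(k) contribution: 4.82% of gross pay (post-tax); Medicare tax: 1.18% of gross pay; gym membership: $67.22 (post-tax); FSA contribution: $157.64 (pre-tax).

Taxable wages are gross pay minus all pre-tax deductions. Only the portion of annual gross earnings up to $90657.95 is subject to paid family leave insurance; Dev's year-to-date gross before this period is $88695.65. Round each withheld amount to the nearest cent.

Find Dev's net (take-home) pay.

403(b): $2429.01 × 0.0493 = $119.75
FSA contribution: $157.64
Pre-tax total = $119.75 + $157.64 = $277.39
Taxable wages = $2429.01 − $277.39 = $2151.62
Federal withholding: $2151.62 × 0.209 = $449.69
State withholding: $2151.62 × 0.08 = $172.13
Municipal income tax: $2151.62 × 0.025 = $53.79
Medicare tax: $2429.01 × 0.0118 = $28.66
Paid family leave insurance: only $90657.95 − $88695.65 = $1962.30 of this check is subject → $1962.30 × 0.0033 = $6.48
Roth 401(k) contribution: $2429.01 × 0.0482 = $117.08
Gym membership: $67.22
Total deductions = $119.75 + $157.64 + $449.69 + $172.13 + $53.79 + $28.66 + $6.48 + $117.08 + $67.22 = $1172.44
Net pay = $2429.01 − $1172.44 = $1256.57

$1256.57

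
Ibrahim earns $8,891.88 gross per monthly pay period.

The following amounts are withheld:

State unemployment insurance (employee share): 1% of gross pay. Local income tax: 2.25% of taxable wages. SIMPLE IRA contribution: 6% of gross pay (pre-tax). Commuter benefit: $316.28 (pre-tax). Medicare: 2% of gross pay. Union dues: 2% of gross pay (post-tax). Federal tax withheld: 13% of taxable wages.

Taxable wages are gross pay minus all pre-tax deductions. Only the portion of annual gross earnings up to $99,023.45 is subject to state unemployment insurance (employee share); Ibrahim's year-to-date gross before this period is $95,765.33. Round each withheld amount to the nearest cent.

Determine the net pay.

$6,427.41

SIMPLE IRA contribution: $8,891.88 × 0.06 = $533.51
Commuter benefit: $316.28
Pre-tax total = $533.51 + $316.28 = $849.79
Taxable wages = $8,891.88 − $849.79 = $8,042.09
Federal tax withheld: $8,042.09 × 0.13 = $1,045.47
Local income tax: $8,042.09 × 0.0225 = $180.95
State unemployment insurance (employee share): only $99,023.45 − $95,765.33 = $3,258.12 of this check is subject → $3,258.12 × 0.01 = $32.58
Medicare: $8,891.88 × 0.02 = $177.84
Union dues: $8,891.88 × 0.02 = $177.84
Total deductions = $533.51 + $316.28 + $1,045.47 + $180.95 + $32.58 + $177.84 + $177.84 = $2,464.47
Net pay = $8,891.88 − $2,464.47 = $6,427.41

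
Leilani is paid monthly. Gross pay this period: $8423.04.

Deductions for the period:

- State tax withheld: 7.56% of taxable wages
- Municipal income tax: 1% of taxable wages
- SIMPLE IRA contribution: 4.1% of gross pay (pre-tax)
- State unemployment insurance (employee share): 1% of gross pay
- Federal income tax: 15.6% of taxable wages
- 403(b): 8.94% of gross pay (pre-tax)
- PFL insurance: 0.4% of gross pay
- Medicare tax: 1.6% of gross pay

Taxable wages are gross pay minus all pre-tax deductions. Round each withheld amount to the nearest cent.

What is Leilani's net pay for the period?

SIMPLE IRA contribution: $8423.04 × 0.041 = $345.34
403(b): $8423.04 × 0.0894 = $753.02
Pre-tax total = $345.34 + $753.02 = $1098.36
Taxable wages = $8423.04 − $1098.36 = $7324.68
State tax withheld: $7324.68 × 0.0756 = $553.75
Federal income tax: $7324.68 × 0.156 = $1142.65
Municipal income tax: $7324.68 × 0.01 = $73.25
Medicare tax: $8423.04 × 0.016 = $134.77
State unemployment insurance (employee share): $8423.04 × 0.01 = $84.23
PFL insurance: $8423.04 × 0.004 = $33.69
Total deductions = $345.34 + $753.02 + $553.75 + $1142.65 + $73.25 + $134.77 + $84.23 + $33.69 = $3120.70
Net pay = $8423.04 − $3120.70 = $5302.34

$5302.34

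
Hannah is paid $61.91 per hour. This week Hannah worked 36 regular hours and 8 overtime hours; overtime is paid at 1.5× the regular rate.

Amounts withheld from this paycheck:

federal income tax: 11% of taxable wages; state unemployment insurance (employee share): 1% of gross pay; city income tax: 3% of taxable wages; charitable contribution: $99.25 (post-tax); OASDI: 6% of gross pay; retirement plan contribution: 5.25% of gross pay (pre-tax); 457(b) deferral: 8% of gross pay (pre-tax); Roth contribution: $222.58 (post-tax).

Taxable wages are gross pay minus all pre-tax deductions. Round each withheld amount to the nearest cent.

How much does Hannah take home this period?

Regular pay: 36 × $61.91 = $2228.76
Overtime pay: 8 × $61.91 × 1.5 = $742.92
Gross pay = $2228.76 + $742.92 = $2971.68
Retirement plan contribution: $2971.68 × 0.0525 = $156.01
457(b) deferral: $2971.68 × 0.08 = $237.73
Pre-tax total = $156.01 + $237.73 = $393.74
Taxable wages = $2971.68 − $393.74 = $2577.94
Federal income tax: $2577.94 × 0.11 = $283.57
City income tax: $2577.94 × 0.03 = $77.34
OASDI: $2971.68 × 0.06 = $178.30
State unemployment insurance (employee share): $2971.68 × 0.01 = $29.72
Charitable contribution: $99.25
Roth contribution: $222.58
Total deductions = $156.01 + $237.73 + $283.57 + $77.34 + $178.30 + $29.72 + $99.25 + $222.58 = $1284.50
Net pay = $2971.68 − $1284.50 = $1687.18

$1687.18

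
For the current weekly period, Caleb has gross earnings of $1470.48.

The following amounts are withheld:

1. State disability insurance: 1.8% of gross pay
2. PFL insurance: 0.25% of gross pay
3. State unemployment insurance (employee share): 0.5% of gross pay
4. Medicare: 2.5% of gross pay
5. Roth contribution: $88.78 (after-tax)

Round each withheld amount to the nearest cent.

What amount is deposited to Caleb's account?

Medicare: $1470.48 × 0.025 = $36.76
State unemployment insurance (employee share): $1470.48 × 0.005 = $7.35
PFL insurance: $1470.48 × 0.0025 = $3.68
State disability insurance: $1470.48 × 0.018 = $26.47
Roth contribution: $88.78
Total deductions = $36.76 + $7.35 + $3.68 + $26.47 + $88.78 = $163.04
Net pay = $1470.48 − $163.04 = $1307.44

$1307.44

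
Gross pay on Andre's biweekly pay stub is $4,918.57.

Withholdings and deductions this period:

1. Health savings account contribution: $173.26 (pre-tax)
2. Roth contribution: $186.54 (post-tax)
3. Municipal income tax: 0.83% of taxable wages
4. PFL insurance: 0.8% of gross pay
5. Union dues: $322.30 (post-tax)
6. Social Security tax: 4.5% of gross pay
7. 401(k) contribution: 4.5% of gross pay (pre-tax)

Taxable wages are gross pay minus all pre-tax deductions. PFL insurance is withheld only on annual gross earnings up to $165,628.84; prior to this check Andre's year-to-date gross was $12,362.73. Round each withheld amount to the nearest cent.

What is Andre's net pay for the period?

401(k) contribution: $4,918.57 × 0.045 = $221.34
Health savings account contribution: $173.26
Pre-tax total = $221.34 + $173.26 = $394.60
Taxable wages = $4,918.57 − $394.60 = $4,523.97
Municipal income tax: $4,523.97 × 0.0083 = $37.55
PFL insurance: cap not yet reached, full $4,918.57 is subject → $4,918.57 × 0.008 = $39.35
Social Security tax: $4,918.57 × 0.045 = $221.34
Union dues: $322.30
Roth contribution: $186.54
Total deductions = $221.34 + $173.26 + $37.55 + $39.35 + $221.34 + $322.30 + $186.54 = $1,201.68
Net pay = $4,918.57 − $1,201.68 = $3,716.89

$3,716.89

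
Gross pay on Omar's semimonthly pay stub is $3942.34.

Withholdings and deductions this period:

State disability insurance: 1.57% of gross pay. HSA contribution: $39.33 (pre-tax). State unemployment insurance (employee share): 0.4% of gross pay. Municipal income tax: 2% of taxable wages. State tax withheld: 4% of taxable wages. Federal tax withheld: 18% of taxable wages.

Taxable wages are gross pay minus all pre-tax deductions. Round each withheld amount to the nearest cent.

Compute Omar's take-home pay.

$2888.63

HSA contribution: $39.33
Taxable wages = $3942.34 − $39.33 = $3903.01
Federal tax withheld: $3903.01 × 0.18 = $702.54
Municipal income tax: $3903.01 × 0.02 = $78.06
State tax withheld: $3903.01 × 0.04 = $156.12
State unemployment insurance (employee share): $3942.34 × 0.004 = $15.77
State disability insurance: $3942.34 × 0.0157 = $61.89
Total deductions = $39.33 + $702.54 + $78.06 + $156.12 + $15.77 + $61.89 = $1053.71
Net pay = $3942.34 − $1053.71 = $2888.63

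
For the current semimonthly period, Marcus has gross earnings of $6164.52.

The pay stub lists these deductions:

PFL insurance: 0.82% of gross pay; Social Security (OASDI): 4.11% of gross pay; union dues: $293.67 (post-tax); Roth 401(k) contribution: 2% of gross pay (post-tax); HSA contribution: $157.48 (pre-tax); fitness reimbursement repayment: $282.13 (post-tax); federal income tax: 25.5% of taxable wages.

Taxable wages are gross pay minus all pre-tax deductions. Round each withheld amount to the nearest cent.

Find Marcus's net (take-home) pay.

$3472.24

HSA contribution: $157.48
Taxable wages = $6164.52 − $157.48 = $6007.04
Federal income tax: $6007.04 × 0.255 = $1531.80
PFL insurance: $6164.52 × 0.0082 = $50.55
Social Security (OASDI): $6164.52 × 0.0411 = $253.36
Roth 401(k) contribution: $6164.52 × 0.02 = $123.29
Fitness reimbursement repayment: $282.13
Union dues: $293.67
Total deductions = $157.48 + $1531.80 + $50.55 + $253.36 + $123.29 + $282.13 + $293.67 = $2692.28
Net pay = $6164.52 − $2692.28 = $3472.24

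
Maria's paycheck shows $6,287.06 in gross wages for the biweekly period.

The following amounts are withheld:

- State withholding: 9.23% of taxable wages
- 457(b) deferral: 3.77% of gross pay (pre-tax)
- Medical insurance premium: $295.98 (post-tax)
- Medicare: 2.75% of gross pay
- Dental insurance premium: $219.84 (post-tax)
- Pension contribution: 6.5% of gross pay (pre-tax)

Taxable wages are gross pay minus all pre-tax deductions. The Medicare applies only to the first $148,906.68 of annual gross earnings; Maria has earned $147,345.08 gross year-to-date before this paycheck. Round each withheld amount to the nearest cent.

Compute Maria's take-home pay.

$4,561.92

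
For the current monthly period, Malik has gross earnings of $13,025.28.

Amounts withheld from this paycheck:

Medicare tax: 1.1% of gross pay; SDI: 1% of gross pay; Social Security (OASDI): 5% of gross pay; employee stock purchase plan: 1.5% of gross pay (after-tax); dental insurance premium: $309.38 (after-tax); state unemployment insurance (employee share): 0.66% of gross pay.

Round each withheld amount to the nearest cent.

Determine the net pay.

$11,509.76

Medicare tax: $13,025.28 × 0.011 = $143.28
State unemployment insurance (employee share): $13,025.28 × 0.0066 = $85.97
SDI: $13,025.28 × 0.01 = $130.25
Social Security (OASDI): $13,025.28 × 0.05 = $651.26
Employee stock purchase plan: $13,025.28 × 0.015 = $195.38
Dental insurance premium: $309.38
Total deductions = $143.28 + $85.97 + $130.25 + $651.26 + $195.38 + $309.38 = $1,515.52
Net pay = $13,025.28 − $1,515.52 = $11,509.76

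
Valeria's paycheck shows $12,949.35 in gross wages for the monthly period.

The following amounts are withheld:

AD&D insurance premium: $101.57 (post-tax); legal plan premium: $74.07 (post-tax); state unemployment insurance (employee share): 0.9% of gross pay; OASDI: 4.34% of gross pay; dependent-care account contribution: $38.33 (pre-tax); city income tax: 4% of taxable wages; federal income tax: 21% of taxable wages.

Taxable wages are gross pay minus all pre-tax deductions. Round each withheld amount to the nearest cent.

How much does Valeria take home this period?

Dependent-care account contribution: $38.33
Taxable wages = $12,949.35 − $38.33 = $12,911.02
Federal income tax: $12,911.02 × 0.21 = $2,711.31
City income tax: $12,911.02 × 0.04 = $516.44
OASDI: $12,949.35 × 0.0434 = $562.00
State unemployment insurance (employee share): $12,949.35 × 0.009 = $116.54
AD&D insurance premium: $101.57
Legal plan premium: $74.07
Total deductions = $38.33 + $2,711.31 + $516.44 + $562.00 + $116.54 + $101.57 + $74.07 = $4,120.26
Net pay = $12,949.35 − $4,120.26 = $8,829.09

$8,829.09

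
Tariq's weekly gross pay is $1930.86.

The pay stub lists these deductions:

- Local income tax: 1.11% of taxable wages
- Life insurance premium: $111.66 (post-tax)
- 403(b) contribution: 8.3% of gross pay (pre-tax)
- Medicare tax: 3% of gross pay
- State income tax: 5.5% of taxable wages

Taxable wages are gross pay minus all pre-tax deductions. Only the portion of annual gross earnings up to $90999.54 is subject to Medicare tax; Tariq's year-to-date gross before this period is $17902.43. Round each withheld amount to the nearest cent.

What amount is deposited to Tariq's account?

403(b) contribution: $1930.86 × 0.083 = $160.26
Taxable wages = $1930.86 − $160.26 = $1770.60
State income tax: $1770.60 × 0.055 = $97.38
Local income tax: $1770.60 × 0.0111 = $19.65
Medicare tax: cap not yet reached, full $1930.86 is subject → $1930.86 × 0.03 = $57.93
Life insurance premium: $111.66
Total deductions = $160.26 + $97.38 + $19.65 + $57.93 + $111.66 = $446.88
Net pay = $1930.86 − $446.88 = $1483.98

$1483.98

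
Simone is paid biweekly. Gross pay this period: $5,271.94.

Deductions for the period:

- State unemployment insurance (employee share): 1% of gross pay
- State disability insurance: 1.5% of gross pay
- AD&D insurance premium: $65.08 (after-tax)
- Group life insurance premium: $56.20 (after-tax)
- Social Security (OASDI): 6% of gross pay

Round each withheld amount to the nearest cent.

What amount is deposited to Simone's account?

$4,702.54

State disability insurance: $5,271.94 × 0.015 = $79.08
Social Security (OASDI): $5,271.94 × 0.06 = $316.32
State unemployment insurance (employee share): $5,271.94 × 0.01 = $52.72
Group life insurance premium: $56.20
AD&D insurance premium: $65.08
Total deductions = $79.08 + $316.32 + $52.72 + $56.20 + $65.08 = $569.40
Net pay = $5,271.94 − $569.40 = $4,702.54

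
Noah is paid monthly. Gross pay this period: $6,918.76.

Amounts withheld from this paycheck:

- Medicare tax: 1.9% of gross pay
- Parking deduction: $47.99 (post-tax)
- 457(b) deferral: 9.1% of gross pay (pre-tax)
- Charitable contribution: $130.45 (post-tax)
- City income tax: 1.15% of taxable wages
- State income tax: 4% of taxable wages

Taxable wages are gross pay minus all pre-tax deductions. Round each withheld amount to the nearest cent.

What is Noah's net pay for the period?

$5,655.35

457(b) deferral: $6,918.76 × 0.091 = $629.61
Taxable wages = $6,918.76 − $629.61 = $6,289.15
City income tax: $6,289.15 × 0.0115 = $72.33
State income tax: $6,289.15 × 0.04 = $251.57
Medicare tax: $6,918.76 × 0.019 = $131.46
Parking deduction: $47.99
Charitable contribution: $130.45
Total deductions = $629.61 + $72.33 + $251.57 + $131.46 + $47.99 + $130.45 = $1,263.41
Net pay = $6,918.76 − $1,263.41 = $5,655.35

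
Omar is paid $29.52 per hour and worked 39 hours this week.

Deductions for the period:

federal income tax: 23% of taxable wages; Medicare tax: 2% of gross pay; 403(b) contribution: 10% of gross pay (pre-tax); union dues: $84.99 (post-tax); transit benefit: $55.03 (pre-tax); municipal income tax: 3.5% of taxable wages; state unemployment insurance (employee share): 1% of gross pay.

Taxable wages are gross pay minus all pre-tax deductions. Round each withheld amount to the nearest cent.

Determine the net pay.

$601.59

Gross pay: 39 × $29.52 = $1151.28
403(b) contribution: $1151.28 × 0.1 = $115.13
Transit benefit: $55.03
Pre-tax total = $115.13 + $55.03 = $170.16
Taxable wages = $1151.28 − $170.16 = $981.12
Federal income tax: $981.12 × 0.23 = $225.66
Municipal income tax: $981.12 × 0.035 = $34.34
Medicare tax: $1151.28 × 0.02 = $23.03
State unemployment insurance (employee share): $1151.28 × 0.01 = $11.51
Union dues: $84.99
Total deductions = $115.13 + $55.03 + $225.66 + $34.34 + $23.03 + $11.51 + $84.99 = $549.69
Net pay = $1151.28 − $549.69 = $601.59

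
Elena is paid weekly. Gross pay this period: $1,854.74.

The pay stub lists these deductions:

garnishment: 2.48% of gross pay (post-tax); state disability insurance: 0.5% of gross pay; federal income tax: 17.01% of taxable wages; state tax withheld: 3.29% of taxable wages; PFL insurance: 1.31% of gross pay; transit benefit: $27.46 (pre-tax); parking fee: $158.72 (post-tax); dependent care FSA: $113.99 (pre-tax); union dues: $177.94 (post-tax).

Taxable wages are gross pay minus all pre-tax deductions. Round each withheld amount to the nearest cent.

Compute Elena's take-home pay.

Dependent care FSA: $113.99
Transit benefit: $27.46
Pre-tax total = $113.99 + $27.46 = $141.45
Taxable wages = $1,854.74 − $141.45 = $1,713.29
State tax withheld: $1,713.29 × 0.0329 = $56.37
Federal income tax: $1,713.29 × 0.1701 = $291.43
State disability insurance: $1,854.74 × 0.005 = $9.27
PFL insurance: $1,854.74 × 0.0131 = $24.30
Union dues: $177.94
Garnishment: $1,854.74 × 0.0248 = $46.00
Parking fee: $158.72
Total deductions = $113.99 + $27.46 + $56.37 + $291.43 + $9.27 + $24.30 + $177.94 + $46.00 + $158.72 = $905.48
Net pay = $1,854.74 − $905.48 = $949.26

$949.26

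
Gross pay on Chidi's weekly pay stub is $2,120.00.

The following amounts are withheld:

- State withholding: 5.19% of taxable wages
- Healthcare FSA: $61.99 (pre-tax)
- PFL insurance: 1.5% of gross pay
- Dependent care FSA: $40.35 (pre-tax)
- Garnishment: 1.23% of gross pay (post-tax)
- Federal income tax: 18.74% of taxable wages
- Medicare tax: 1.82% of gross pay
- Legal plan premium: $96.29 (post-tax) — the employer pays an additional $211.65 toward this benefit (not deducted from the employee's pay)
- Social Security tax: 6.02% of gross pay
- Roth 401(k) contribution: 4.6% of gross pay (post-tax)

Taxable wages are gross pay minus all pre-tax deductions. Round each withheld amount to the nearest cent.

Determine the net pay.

$1,116.94

Healthcare FSA: $61.99
Dependent care FSA: $40.35
Pre-tax total = $61.99 + $40.35 = $102.34
Taxable wages = $2,120.00 − $102.34 = $2,017.66
Federal income tax: $2,017.66 × 0.1874 = $378.11
State withholding: $2,017.66 × 0.0519 = $104.72
Social Security tax: $2,120.00 × 0.0602 = $127.62
PFL insurance: $2,120.00 × 0.015 = $31.80
Medicare tax: $2,120.00 × 0.0182 = $38.58
Garnishment: $2,120.00 × 0.0123 = $26.08
Roth 401(k) contribution: $2,120.00 × 0.046 = $97.52
Legal plan premium: $96.29
(Employer's $211.65 toward legal plan premium is not withheld from the employee.)
Total deductions = $61.99 + $40.35 + $378.11 + $104.72 + $127.62 + $31.80 + $38.58 + $26.08 + $97.52 + $96.29 = $1,003.06
Net pay = $2,120.00 − $1,003.06 = $1,116.94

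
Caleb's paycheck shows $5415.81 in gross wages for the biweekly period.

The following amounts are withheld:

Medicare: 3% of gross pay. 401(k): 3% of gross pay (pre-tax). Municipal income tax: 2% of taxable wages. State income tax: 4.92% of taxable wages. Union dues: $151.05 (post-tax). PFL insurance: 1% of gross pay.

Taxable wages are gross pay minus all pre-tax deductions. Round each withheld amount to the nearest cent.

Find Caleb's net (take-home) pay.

401(k): $5415.81 × 0.03 = $162.47
Taxable wages = $5415.81 − $162.47 = $5253.34
Municipal income tax: $5253.34 × 0.02 = $105.07
State income tax: $5253.34 × 0.0492 = $258.46
Medicare: $5415.81 × 0.03 = $162.47
PFL insurance: $5415.81 × 0.01 = $54.16
Union dues: $151.05
Total deductions = $162.47 + $105.07 + $258.46 + $162.47 + $54.16 + $151.05 = $893.68
Net pay = $5415.81 − $893.68 = $4522.13

$4522.13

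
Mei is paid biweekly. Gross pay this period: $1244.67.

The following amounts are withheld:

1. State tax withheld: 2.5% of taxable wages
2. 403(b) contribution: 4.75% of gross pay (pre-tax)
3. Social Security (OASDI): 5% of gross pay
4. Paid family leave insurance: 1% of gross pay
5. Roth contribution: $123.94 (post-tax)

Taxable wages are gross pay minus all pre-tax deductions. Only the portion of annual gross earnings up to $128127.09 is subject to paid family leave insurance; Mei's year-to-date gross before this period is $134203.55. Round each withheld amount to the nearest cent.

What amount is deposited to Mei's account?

403(b) contribution: $1244.67 × 0.0475 = $59.12
Taxable wages = $1244.67 − $59.12 = $1185.55
State tax withheld: $1185.55 × 0.025 = $29.64
Paid family leave insurance: annual cap $128127.09 already reached (YTD $134203.55), so $0.00
Social Security (OASDI): $1244.67 × 0.05 = $62.23
Roth contribution: $123.94
Total deductions = $59.12 + $29.64 + $0.00 + $62.23 + $123.94 = $274.93
Net pay = $1244.67 − $274.93 = $969.74

$969.74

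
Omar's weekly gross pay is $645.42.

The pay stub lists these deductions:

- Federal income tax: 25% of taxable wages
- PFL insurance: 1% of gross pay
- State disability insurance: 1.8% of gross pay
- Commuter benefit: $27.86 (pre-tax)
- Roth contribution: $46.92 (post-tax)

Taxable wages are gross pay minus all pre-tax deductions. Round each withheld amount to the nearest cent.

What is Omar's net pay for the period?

Commuter benefit: $27.86
Taxable wages = $645.42 − $27.86 = $617.56
Federal income tax: $617.56 × 0.25 = $154.39
State disability insurance: $645.42 × 0.018 = $11.62
PFL insurance: $645.42 × 0.01 = $6.45
Roth contribution: $46.92
Total deductions = $27.86 + $154.39 + $11.62 + $6.45 + $46.92 = $247.24
Net pay = $645.42 − $247.24 = $398.18

$398.18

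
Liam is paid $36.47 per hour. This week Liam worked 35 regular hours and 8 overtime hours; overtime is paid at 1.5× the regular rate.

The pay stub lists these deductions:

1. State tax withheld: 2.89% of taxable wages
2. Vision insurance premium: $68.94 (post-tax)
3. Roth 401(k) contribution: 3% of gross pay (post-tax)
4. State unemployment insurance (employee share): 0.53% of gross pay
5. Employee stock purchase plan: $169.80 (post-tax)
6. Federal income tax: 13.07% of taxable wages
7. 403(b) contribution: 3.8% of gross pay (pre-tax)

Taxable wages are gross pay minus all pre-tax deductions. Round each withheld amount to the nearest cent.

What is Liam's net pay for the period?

$1,086.54

Regular pay: 35 × $36.47 = $1,276.45
Overtime pay: 8 × $36.47 × 1.5 = $437.64
Gross pay = $1,276.45 + $437.64 = $1,714.09
403(b) contribution: $1,714.09 × 0.038 = $65.14
Taxable wages = $1,714.09 − $65.14 = $1,648.95
Federal income tax: $1,648.95 × 0.1307 = $215.52
State tax withheld: $1,648.95 × 0.0289 = $47.65
State unemployment insurance (employee share): $1,714.09 × 0.0053 = $9.08
Vision insurance premium: $68.94
Roth 401(k) contribution: $1,714.09 × 0.03 = $51.42
Employee stock purchase plan: $169.80
Total deductions = $65.14 + $215.52 + $47.65 + $9.08 + $68.94 + $51.42 + $169.80 = $627.55
Net pay = $1,714.09 − $627.55 = $1,086.54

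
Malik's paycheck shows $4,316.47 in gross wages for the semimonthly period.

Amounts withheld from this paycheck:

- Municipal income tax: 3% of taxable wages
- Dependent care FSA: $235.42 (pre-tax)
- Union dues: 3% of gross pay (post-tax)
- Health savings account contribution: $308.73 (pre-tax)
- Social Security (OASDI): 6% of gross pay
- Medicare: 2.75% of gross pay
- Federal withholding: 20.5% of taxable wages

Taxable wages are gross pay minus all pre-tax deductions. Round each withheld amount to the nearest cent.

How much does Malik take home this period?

$2,378.64

Dependent care FSA: $235.42
Health savings account contribution: $308.73
Pre-tax total = $235.42 + $308.73 = $544.15
Taxable wages = $4,316.47 − $544.15 = $3,772.32
Municipal income tax: $3,772.32 × 0.03 = $113.17
Federal withholding: $3,772.32 × 0.205 = $773.33
Medicare: $4,316.47 × 0.0275 = $118.70
Social Security (OASDI): $4,316.47 × 0.06 = $258.99
Union dues: $4,316.47 × 0.03 = $129.49
Total deductions = $235.42 + $308.73 + $113.17 + $773.33 + $118.70 + $258.99 + $129.49 = $1,937.83
Net pay = $4,316.47 − $1,937.83 = $2,378.64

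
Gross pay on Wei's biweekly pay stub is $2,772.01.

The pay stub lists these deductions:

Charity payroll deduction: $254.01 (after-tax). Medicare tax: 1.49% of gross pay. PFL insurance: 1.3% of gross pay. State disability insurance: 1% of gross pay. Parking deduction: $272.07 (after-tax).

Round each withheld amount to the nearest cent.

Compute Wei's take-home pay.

$2,140.87

State disability insurance: $2,772.01 × 0.01 = $27.72
PFL insurance: $2,772.01 × 0.013 = $36.04
Medicare tax: $2,772.01 × 0.0149 = $41.30
Charity payroll deduction: $254.01
Parking deduction: $272.07
Total deductions = $27.72 + $36.04 + $41.30 + $254.01 + $272.07 = $631.14
Net pay = $2,772.01 − $631.14 = $2,140.87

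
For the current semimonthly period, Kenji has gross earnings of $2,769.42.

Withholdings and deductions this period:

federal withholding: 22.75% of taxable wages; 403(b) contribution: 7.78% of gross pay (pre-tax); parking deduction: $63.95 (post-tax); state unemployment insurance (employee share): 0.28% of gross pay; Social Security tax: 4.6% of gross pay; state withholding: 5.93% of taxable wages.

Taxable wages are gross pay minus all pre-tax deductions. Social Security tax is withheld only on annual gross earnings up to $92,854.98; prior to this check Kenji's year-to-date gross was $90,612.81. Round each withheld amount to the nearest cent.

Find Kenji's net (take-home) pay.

403(b) contribution: $2,769.42 × 0.0778 = $215.46
Taxable wages = $2,769.42 − $215.46 = $2,553.96
State withholding: $2,553.96 × 0.0593 = $151.45
Federal withholding: $2,553.96 × 0.2275 = $581.03
State unemployment insurance (employee share): $2,769.42 × 0.0028 = $7.75
Social Security tax: only $92,854.98 − $90,612.81 = $2,242.17 of this check is subject → $2,242.17 × 0.046 = $103.14
Parking deduction: $63.95
Total deductions = $215.46 + $151.45 + $581.03 + $7.75 + $103.14 + $63.95 = $1,122.78
Net pay = $2,769.42 − $1,122.78 = $1,646.64

$1,646.64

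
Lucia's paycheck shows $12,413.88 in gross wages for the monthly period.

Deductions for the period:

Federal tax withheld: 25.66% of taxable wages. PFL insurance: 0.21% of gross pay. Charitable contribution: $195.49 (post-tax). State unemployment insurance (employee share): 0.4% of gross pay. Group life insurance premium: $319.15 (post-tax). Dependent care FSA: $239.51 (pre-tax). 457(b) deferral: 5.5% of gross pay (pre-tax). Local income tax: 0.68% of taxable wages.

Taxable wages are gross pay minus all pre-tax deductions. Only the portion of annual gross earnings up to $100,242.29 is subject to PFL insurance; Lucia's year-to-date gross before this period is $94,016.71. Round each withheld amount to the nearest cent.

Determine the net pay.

$7,887.35

Dependent care FSA: $239.51
457(b) deferral: $12,413.88 × 0.055 = $682.76
Pre-tax total = $239.51 + $682.76 = $922.27
Taxable wages = $12,413.88 − $922.27 = $11,491.61
Local income tax: $11,491.61 × 0.0068 = $78.14
Federal tax withheld: $11,491.61 × 0.2566 = $2,948.75
PFL insurance: only $100,242.29 − $94,016.71 = $6,225.58 of this check is subject → $6,225.58 × 0.0021 = $13.07
State unemployment insurance (employee share): $12,413.88 × 0.004 = $49.66
Group life insurance premium: $319.15
Charitable contribution: $195.49
Total deductions = $239.51 + $682.76 + $78.14 + $2,948.75 + $13.07 + $49.66 + $319.15 + $195.49 = $4,526.53
Net pay = $12,413.88 − $4,526.53 = $7,887.35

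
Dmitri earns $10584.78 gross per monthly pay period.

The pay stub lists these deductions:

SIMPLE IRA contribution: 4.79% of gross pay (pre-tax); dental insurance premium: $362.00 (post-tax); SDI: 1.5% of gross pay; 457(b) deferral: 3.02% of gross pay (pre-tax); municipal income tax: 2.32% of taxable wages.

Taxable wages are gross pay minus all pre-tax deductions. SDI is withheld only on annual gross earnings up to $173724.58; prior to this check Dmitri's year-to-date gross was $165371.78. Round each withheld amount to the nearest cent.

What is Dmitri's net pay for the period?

457(b) deferral: $10584.78 × 0.0302 = $319.66
SIMPLE IRA contribution: $10584.78 × 0.0479 = $507.01
Pre-tax total = $319.66 + $507.01 = $826.67
Taxable wages = $10584.78 − $826.67 = $9758.11
Municipal income tax: $9758.11 × 0.0232 = $226.39
SDI: only $173724.58 − $165371.78 = $8352.80 of this check is subject → $8352.80 × 0.015 = $125.29
Dental insurance premium: $362.00
Total deductions = $319.66 + $507.01 + $226.39 + $125.29 + $362.00 = $1540.35
Net pay = $10584.78 − $1540.35 = $9044.43

$9044.43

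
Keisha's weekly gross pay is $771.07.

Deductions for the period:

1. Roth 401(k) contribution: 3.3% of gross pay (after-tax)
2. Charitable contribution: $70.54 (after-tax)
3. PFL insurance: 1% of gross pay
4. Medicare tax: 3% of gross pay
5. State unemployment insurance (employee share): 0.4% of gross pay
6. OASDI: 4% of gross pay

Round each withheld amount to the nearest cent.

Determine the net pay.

State unemployment insurance (employee share): $771.07 × 0.004 = $3.08
Medicare tax: $771.07 × 0.03 = $23.13
PFL insurance: $771.07 × 0.01 = $7.71
OASDI: $771.07 × 0.04 = $30.84
Charitable contribution: $70.54
Roth 401(k) contribution: $771.07 × 0.033 = $25.45
Total deductions = $3.08 + $23.13 + $7.71 + $30.84 + $70.54 + $25.45 = $160.75
Net pay = $771.07 − $160.75 = $610.32

$610.32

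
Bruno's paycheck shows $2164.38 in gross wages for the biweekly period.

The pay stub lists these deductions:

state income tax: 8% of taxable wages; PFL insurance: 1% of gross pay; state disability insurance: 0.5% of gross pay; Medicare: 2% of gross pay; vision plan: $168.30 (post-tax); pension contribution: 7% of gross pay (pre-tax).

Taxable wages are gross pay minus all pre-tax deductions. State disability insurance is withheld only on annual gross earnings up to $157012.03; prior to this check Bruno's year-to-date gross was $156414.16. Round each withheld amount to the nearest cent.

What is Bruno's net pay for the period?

$1615.62

Pension contribution: $2164.38 × 0.07 = $151.51
Taxable wages = $2164.38 − $151.51 = $2012.87
State income tax: $2012.87 × 0.08 = $161.03
Medicare: $2164.38 × 0.02 = $43.29
State disability insurance: only $157012.03 − $156414.16 = $597.87 of this check is subject → $597.87 × 0.005 = $2.99
PFL insurance: $2164.38 × 0.01 = $21.64
Vision plan: $168.30
Total deductions = $151.51 + $161.03 + $43.29 + $2.99 + $21.64 + $168.30 = $548.76
Net pay = $2164.38 − $548.76 = $1615.62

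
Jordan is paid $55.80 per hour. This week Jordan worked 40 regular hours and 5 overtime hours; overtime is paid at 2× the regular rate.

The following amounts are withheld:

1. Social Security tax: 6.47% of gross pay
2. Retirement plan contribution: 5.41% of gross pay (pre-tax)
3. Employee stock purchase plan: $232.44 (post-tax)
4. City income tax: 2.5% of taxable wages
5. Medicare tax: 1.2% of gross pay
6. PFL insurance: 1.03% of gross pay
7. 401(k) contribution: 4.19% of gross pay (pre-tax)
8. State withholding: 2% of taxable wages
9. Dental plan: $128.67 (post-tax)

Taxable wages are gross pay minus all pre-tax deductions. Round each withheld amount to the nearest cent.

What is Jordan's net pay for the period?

Regular pay: 40 × $55.80 = $2,232.00
Overtime pay: 5 × $55.80 × 2 = $558.00
Gross pay = $2,232.00 + $558.00 = $2,790.00
Retirement plan contribution: $2,790.00 × 0.0541 = $150.94
401(k) contribution: $2,790.00 × 0.0419 = $116.90
Pre-tax total = $150.94 + $116.90 = $267.84
Taxable wages = $2,790.00 − $267.84 = $2,522.16
State withholding: $2,522.16 × 0.02 = $50.44
City income tax: $2,522.16 × 0.025 = $63.05
Social Security tax: $2,790.00 × 0.0647 = $180.51
Medicare tax: $2,790.00 × 0.012 = $33.48
PFL insurance: $2,790.00 × 0.0103 = $28.74
Employee stock purchase plan: $232.44
Dental plan: $128.67
Total deductions = $150.94 + $116.90 + $50.44 + $63.05 + $180.51 + $33.48 + $28.74 + $232.44 + $128.67 = $985.17
Net pay = $2,790.00 − $985.17 = $1,804.83

$1,804.83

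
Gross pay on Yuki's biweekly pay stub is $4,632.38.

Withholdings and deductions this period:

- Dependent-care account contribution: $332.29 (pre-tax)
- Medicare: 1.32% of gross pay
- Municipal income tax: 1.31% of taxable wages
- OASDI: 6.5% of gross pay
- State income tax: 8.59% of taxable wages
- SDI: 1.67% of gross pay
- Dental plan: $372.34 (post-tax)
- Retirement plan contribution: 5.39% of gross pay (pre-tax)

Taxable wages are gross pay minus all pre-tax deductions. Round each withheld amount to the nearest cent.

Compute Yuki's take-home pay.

$2,837.46

Dependent-care account contribution: $332.29
Retirement plan contribution: $4,632.38 × 0.0539 = $249.69
Pre-tax total = $332.29 + $249.69 = $581.98
Taxable wages = $4,632.38 − $581.98 = $4,050.40
State income tax: $4,050.40 × 0.0859 = $347.93
Municipal income tax: $4,050.40 × 0.0131 = $53.06
OASDI: $4,632.38 × 0.065 = $301.10
Medicare: $4,632.38 × 0.0132 = $61.15
SDI: $4,632.38 × 0.0167 = $77.36
Dental plan: $372.34
Total deductions = $332.29 + $249.69 + $347.93 + $53.06 + $301.10 + $61.15 + $77.36 + $372.34 = $1,794.92
Net pay = $4,632.38 − $1,794.92 = $2,837.46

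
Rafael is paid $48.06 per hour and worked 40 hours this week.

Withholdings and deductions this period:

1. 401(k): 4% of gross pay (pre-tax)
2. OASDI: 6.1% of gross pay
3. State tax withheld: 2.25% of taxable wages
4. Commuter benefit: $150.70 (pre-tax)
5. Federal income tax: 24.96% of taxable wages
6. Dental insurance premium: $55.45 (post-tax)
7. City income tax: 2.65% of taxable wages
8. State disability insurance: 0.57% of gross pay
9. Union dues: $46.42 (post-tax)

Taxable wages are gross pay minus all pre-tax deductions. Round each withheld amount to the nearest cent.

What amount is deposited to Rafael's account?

Gross pay: 40 × $48.06 = $1922.40
401(k): $1922.40 × 0.04 = $76.90
Commuter benefit: $150.70
Pre-tax total = $76.90 + $150.70 = $227.60
Taxable wages = $1922.40 − $227.60 = $1694.80
Federal income tax: $1694.80 × 0.2496 = $423.02
State tax withheld: $1694.80 × 0.0225 = $38.13
City income tax: $1694.80 × 0.0265 = $44.91
OASDI: $1922.40 × 0.061 = $117.27
State disability insurance: $1922.40 × 0.0057 = $10.96
Dental insurance premium: $55.45
Union dues: $46.42
Total deductions = $76.90 + $150.70 + $423.02 + $38.13 + $44.91 + $117.27 + $10.96 + $55.45 + $46.42 = $963.76
Net pay = $1922.40 − $963.76 = $958.64

$958.64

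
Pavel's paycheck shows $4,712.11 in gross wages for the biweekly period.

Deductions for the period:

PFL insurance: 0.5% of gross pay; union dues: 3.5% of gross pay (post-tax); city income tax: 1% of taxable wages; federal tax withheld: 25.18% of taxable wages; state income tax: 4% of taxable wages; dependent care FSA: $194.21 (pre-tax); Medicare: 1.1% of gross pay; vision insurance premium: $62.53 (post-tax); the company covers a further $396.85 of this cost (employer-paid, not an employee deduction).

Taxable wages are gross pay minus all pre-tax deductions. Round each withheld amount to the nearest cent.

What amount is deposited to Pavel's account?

$2,851.55

Dependent care FSA: $194.21
Taxable wages = $4,712.11 − $194.21 = $4,517.90
Federal tax withheld: $4,517.90 × 0.2518 = $1,137.61
State income tax: $4,517.90 × 0.04 = $180.72
City income tax: $4,517.90 × 0.01 = $45.18
PFL insurance: $4,712.11 × 0.005 = $23.56
Medicare: $4,712.11 × 0.011 = $51.83
Union dues: $4,712.11 × 0.035 = $164.92
Vision insurance premium: $62.53
(Employer's $396.85 toward vision insurance premium is not withheld from the employee.)
Total deductions = $194.21 + $1,137.61 + $180.72 + $45.18 + $23.56 + $51.83 + $164.92 + $62.53 = $1,860.56
Net pay = $4,712.11 − $1,860.56 = $2,851.55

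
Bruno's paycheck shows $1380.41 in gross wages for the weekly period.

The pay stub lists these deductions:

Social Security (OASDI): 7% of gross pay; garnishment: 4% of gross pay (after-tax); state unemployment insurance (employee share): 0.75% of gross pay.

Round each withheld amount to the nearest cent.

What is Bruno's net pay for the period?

$1218.21

State unemployment insurance (employee share): $1380.41 × 0.0075 = $10.35
Social Security (OASDI): $1380.41 × 0.07 = $96.63
Garnishment: $1380.41 × 0.04 = $55.22
Total deductions = $10.35 + $96.63 + $55.22 = $162.20
Net pay = $1380.41 − $162.20 = $1218.21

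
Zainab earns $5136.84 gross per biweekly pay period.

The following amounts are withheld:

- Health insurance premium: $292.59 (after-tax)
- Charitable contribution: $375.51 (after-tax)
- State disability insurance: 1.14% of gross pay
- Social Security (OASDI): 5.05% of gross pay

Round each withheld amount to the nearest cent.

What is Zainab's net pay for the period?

$4150.77

State disability insurance: $5136.84 × 0.0114 = $58.56
Social Security (OASDI): $5136.84 × 0.0505 = $259.41
Charitable contribution: $375.51
Health insurance premium: $292.59
Total deductions = $58.56 + $259.41 + $375.51 + $292.59 = $986.07
Net pay = $5136.84 − $986.07 = $4150.77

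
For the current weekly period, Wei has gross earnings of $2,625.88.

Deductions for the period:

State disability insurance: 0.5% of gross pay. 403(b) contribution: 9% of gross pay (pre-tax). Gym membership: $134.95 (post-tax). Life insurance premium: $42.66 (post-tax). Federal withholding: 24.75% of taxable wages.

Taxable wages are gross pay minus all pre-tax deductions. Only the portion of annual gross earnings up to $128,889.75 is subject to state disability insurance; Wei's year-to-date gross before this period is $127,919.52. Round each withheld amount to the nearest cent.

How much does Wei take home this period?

$1,615.68

403(b) contribution: $2,625.88 × 0.09 = $236.33
Taxable wages = $2,625.88 − $236.33 = $2,389.55
Federal withholding: $2,389.55 × 0.2475 = $591.41
State disability insurance: only $128,889.75 − $127,919.52 = $970.23 of this check is subject → $970.23 × 0.005 = $4.85
Life insurance premium: $42.66
Gym membership: $134.95
Total deductions = $236.33 + $591.41 + $4.85 + $42.66 + $134.95 = $1,010.20
Net pay = $2,625.88 − $1,010.20 = $1,615.68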